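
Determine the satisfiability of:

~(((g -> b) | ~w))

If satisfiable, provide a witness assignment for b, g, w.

b: False; g: True; w: True

  ~(((g -> b) | ~w)) = True
    (g -> b) | ~w = False
      g -> b = False
      ~w = False
The formula evaluates to True.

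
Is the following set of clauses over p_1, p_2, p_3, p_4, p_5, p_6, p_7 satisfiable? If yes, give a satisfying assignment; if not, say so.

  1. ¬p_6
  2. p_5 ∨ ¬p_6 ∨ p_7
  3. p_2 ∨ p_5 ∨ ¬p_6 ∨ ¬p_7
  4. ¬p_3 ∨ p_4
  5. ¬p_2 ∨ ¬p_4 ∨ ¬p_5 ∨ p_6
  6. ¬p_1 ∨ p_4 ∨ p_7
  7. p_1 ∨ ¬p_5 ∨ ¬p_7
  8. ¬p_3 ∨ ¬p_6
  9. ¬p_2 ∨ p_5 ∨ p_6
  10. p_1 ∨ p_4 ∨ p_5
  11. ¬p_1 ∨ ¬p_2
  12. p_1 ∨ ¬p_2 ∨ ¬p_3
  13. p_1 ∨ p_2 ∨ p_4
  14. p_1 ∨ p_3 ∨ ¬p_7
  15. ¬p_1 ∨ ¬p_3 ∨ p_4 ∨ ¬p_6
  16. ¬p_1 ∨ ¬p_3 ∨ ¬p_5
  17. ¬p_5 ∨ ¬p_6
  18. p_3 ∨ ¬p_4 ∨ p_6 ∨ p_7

Unit clause (¬p_6) forces p_6 = False.
Set p_1 = True.
  then (¬p_1 ∨ ¬p_2) forces p_2 = False.
Set p_3 = False.
Set p_4 = True.
  then (p_3 ∨ ¬p_4 ∨ p_6 ∨ p_7) forces p_7 = True.
Set p_5 = True.
All clauses satisfied.

p_1=T; p_2=F; p_3=F; p_4=T; p_5=T; p_6=F; p_7=T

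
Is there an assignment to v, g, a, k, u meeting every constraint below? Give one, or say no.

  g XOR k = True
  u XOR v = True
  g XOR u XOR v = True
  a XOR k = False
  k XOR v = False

v = True; g = False; a = True; k = True; u = False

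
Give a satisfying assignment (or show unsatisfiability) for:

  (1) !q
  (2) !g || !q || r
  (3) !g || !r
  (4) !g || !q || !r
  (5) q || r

g = False, q = False, r = True

Unit clause (!q) forces q = False.
In (q || r) only r is left, so r = True.
In (!g || !r) only !g is left, so g = False.
Check each clause:
  (!q): !q holds.
  (!g || !q || r): !g holds.
  (!g || !r): !g holds.
  (!g || !q || !r): !g holds.
  (q || r): r holds.
All clauses satisfied.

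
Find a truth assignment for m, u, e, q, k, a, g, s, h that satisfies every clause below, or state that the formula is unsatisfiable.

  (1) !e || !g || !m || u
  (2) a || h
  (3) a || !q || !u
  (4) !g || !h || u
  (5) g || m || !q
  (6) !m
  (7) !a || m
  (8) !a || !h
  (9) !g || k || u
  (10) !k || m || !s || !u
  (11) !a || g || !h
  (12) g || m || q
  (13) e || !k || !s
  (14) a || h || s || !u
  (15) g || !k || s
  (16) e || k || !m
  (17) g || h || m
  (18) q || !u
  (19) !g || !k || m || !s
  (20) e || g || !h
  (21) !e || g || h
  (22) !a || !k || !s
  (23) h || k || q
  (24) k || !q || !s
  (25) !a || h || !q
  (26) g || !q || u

Case g = True:
  (!m) forces m = False.
  (!a || m) forces a = False.
  (a || h) forces h = True.
  (!g || !h || u) forces u = True.
  (a || !q || !u) forces q = False.
  Clause (q || !u) is falsified — contradiction.
Case g = False:
  (!m) forces m = False.
  (g || m || !q) forces q = False.
  Clause (g || m || q) is falsified — contradiction.
Both cases fail, so the formula is unsatisfiable.

UNSATISFIABLE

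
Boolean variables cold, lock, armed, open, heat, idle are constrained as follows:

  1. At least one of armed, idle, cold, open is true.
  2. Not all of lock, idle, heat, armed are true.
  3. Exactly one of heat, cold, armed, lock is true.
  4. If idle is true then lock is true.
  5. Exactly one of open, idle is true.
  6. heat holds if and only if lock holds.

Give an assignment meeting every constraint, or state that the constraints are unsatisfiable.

cold=T, lock=F, armed=F, open=T, heat=F, idle=F

  (1) {armed, idle, cold, open}: 2 true — at least one ✓
  (2) {lock, idle, heat, armed}: 0/4 true — not all ✓
  (3) {heat, cold, armed, lock}: 1 true — exactly one ✓
  (4) idle=F ⇒ lock: vacuous ✓
  (5) {open, idle}: 1 true — exactly one ✓
  (6) heat=F, lock=F — same ✓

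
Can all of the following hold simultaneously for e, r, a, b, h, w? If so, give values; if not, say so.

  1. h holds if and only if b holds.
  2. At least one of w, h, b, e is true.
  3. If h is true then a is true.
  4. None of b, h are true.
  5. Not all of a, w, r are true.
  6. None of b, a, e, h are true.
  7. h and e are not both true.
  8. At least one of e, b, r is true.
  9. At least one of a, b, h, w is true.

e = False; r = True; a = False; b = False; h = False; w = True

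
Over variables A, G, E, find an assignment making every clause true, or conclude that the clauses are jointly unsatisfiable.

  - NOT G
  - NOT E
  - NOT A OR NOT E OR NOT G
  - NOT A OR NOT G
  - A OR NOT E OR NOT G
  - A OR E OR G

A = True, G = False, E = False

Unit clause (NOT G) forces G = False.
Unit clause (NOT E) forces E = False.
In (A OR E OR G) only A is left, so A = True.
All clauses satisfied.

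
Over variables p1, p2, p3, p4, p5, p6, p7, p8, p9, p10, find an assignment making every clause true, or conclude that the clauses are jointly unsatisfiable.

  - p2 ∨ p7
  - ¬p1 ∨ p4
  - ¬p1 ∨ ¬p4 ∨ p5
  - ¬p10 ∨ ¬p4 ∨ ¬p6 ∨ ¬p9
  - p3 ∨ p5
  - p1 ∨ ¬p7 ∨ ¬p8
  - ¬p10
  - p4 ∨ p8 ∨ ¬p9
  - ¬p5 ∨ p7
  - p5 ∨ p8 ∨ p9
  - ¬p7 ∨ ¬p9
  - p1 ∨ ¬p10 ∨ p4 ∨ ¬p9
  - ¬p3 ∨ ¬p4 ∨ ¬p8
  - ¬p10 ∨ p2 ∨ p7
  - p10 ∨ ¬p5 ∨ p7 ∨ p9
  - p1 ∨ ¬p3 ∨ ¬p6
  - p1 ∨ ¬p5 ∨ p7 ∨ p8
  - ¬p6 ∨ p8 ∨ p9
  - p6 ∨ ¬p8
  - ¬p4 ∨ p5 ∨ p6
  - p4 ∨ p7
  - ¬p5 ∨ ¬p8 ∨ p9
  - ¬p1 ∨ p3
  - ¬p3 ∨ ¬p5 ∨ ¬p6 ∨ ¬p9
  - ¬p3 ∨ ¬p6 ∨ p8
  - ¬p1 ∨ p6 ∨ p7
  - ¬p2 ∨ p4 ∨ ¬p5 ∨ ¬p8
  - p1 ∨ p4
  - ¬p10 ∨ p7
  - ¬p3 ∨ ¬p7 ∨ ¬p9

Unit clause (¬p10) forces p10 = False.
Set p1 = True.
  then (¬p1 ∨ p4) forces p4 = True.
  then (¬p1 ∨ ¬p4 ∨ p5) forces p5 = True.
  then (¬p5 ∨ p7) forces p7 = True.
  then (¬p7 ∨ ¬p9) forces p9 = False.
  then (¬p5 ∨ ¬p8 ∨ p9) forces p8 = False.
  then (¬p1 ∨ p3) forces p3 = True.
  then (¬p3 ∨ ¬p6 ∨ p8) forces p6 = False.
Set p2 = False.
All clauses satisfied.

p1 = True; p2 = False; p3 = True; p4 = True; p5 = True; p6 = False; p7 = True; p8 = False; p9 = False; p10 = False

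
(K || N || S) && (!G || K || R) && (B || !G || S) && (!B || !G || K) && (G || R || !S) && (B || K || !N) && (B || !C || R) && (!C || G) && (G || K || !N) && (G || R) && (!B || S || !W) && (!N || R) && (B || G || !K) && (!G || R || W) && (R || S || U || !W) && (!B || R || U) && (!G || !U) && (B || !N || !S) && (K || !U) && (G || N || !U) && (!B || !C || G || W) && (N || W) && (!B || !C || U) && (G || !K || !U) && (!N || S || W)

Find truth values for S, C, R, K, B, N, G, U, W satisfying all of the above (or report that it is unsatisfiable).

Set S = True.
Set C = False.
Set R = True.
Set K = True.
Set B = True.
Set N = False.
  then (N || W) forces W = True.
Set G = True.
  then (!G || !U) forces U = False.
All clauses satisfied.

S = True, C = False, R = True, K = True, B = True, N = False, G = True, U = False, W = True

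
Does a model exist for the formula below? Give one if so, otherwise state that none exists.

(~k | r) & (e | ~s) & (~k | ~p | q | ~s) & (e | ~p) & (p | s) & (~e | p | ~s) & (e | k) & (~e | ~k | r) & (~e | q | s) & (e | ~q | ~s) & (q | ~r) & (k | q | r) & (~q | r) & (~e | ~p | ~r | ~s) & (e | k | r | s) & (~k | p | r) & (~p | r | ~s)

r = True, p = True, e = True, k = False, s = False, q = True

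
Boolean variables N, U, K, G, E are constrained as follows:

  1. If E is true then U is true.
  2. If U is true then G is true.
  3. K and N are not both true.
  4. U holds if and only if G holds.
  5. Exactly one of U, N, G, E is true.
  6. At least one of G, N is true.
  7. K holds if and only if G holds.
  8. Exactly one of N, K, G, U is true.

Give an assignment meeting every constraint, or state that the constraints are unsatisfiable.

N=T; U=F; K=F; G=F; E=F

  (1) E=F ⇒ U: vacuous ✓
  (2) U=F ⇒ G: vacuous ✓
  (3) K=F, N=T — not both ✓
  (4) U=F, G=F — same ✓
  (5) {U, N, G, E}: 1 true — exactly one ✓
  (6) {G, N}: 1 true — at least one ✓
  (7) K=F, G=F — same ✓
  (8) {N, K, G, U}: 1 true — exactly one ✓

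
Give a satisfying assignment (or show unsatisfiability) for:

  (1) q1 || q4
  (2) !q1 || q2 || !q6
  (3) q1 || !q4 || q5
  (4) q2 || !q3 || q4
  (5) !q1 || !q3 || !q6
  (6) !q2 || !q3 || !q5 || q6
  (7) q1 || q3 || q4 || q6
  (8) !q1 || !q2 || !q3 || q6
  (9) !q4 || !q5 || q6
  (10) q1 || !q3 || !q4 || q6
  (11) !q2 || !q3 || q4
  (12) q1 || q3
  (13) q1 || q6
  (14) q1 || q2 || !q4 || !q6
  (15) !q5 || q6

Set q1 = True.
Set q2 = True.
Set q3 = False.
Set q4 = True.
Set q5 = False.
Set q6 = True.
All clauses satisfied.

q1 = True, q2 = True, q3 = False, q4 = True, q5 = False, q6 = True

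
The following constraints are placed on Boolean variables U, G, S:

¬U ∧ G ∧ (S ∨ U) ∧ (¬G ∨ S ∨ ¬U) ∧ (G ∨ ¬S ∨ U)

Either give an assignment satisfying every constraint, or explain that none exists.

Unit clause (¬U) forces U = False.
Unit clause (G) forces G = True.
In (S ∨ U) only S is left, so S = True.
Check each clause:
  (¬U): ¬U holds.
  (G): G holds.
  (S ∨ U): S holds.
  (¬G ∨ S ∨ ¬U): S holds.
  (G ∨ ¬S ∨ U): G holds.
All clauses satisfied.

U = False, G = True, S = True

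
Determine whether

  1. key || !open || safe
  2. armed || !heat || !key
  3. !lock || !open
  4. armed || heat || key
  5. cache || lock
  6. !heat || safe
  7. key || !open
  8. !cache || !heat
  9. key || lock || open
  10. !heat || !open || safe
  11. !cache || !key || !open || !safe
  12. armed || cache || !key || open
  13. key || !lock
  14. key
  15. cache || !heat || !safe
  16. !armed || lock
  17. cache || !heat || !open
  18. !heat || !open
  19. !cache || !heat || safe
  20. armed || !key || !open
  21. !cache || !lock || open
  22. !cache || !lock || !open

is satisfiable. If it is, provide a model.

Unit clause (key) forces key = True.
Set open = False.
Set lock = False.
  then (cache || lock) forces cache = True.
  then (!cache || !heat) forces heat = False.
  then (!armed || lock) forces armed = False.
Set safe = True.
All clauses satisfied.

open=F, key=T, lock=F, heat=F, cache=T, armed=F, safe=T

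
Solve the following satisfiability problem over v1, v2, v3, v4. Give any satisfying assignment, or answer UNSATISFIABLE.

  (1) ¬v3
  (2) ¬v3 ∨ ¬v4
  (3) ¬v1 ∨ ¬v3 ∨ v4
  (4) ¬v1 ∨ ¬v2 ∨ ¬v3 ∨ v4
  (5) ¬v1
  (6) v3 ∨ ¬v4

Unit clause (¬v3) forces v3 = False.
Unit clause (¬v1) forces v1 = False.
In (v3 ∨ ¬v4) only ¬v4 is left, so v4 = False.
Set v2 = True.
Check each clause:
  (¬v3): ¬v3 holds.
  (¬v3 ∨ ¬v4): ¬v3 holds.
  (¬v1 ∨ ¬v3 ∨ v4): ¬v1 holds.
  (¬v1 ∨ ¬v2 ∨ ¬v3 ∨ v4): ¬v1 holds.
  (¬v1): ¬v1 holds.
  (v3 ∨ ¬v4): ¬v4 holds.
All clauses satisfied.

v1 = False; v2 = True; v3 = False; v4 = False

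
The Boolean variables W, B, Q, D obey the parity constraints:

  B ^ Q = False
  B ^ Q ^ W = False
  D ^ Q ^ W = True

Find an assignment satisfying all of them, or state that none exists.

W = False, B = True, Q = True, D = False

B ^ Q = T ^ T = False ✓
B ^ Q ^ W = T ^ T ^ F = False ✓
D ^ Q ^ W = F ^ T ^ F = True ✓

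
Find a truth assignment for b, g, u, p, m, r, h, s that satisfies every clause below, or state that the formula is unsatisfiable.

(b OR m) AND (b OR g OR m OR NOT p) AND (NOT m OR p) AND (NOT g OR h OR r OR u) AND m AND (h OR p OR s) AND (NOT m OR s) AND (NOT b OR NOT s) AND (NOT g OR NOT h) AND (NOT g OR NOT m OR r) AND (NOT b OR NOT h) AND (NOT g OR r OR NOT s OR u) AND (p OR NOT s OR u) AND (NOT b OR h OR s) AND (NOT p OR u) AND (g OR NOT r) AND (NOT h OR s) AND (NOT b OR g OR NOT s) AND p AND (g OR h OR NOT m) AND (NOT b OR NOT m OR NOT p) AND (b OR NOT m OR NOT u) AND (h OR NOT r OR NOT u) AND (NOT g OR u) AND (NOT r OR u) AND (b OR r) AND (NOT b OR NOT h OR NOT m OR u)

No satisfying assignment exists.

Case p = True:
  (m) forces m = True.
  (NOT m OR s) forces s = True.
  (NOT b OR NOT s) forces b = False.
  (NOT p OR u) forces u = True.
  Clause (b OR NOT m OR NOT u) is falsified — contradiction.
Case p = False:
  Clause (p) is falsified — contradiction.
Both cases fail, so the formula is unsatisfiable.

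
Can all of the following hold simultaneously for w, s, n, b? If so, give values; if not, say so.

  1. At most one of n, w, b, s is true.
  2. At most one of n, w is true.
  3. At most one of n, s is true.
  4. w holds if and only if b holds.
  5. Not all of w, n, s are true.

w: False, s: False, n: False, b: False

  (1) {n, w, b, s}: 0 true — at most one ✓
  (2) {n, w}: 0 true — at most one ✓
  (3) {n, s}: 0 true — at most one ✓
  (4) w=F, b=F — same ✓
  (5) {w, n, s}: 0/3 true — not all ✓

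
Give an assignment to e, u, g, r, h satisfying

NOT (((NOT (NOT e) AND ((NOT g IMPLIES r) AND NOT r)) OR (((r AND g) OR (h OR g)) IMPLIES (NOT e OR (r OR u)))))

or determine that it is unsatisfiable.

e = True, u = False, g = False, r = False, h = True

  NOT (((NOT (NOT e) AND ((NOT g IMPLIES r) AND NOT r)) OR (((r AND g) OR (h OR g)) IMPLIES (NOT e OR (r OR u))))) = True
    (NOT (NOT e) AND ((NOT g IMPLIES r) AND NOT r)) OR (((r AND g) OR (h OR g)) IMPLIES (NOT e OR (r OR u))) = False
      NOT (NOT e) AND ((NOT g IMPLIES r) AND NOT r) = False
        NOT (NOT e) = True
          NOT e = False
        (NOT g IMPLIES r) AND NOT r = False
          NOT g IMPLIES r = False
            NOT g = True
          NOT r = True
      ((r AND g) OR (h OR g)) IMPLIES (NOT e OR (r OR u)) = False
        (r AND g) OR (h OR g) = True
          r AND g = False
          h OR g = True
        NOT e OR (r OR u) = False
          NOT e = False
          r OR u = False
The formula evaluates to True.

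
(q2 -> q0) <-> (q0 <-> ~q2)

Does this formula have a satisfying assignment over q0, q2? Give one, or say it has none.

q0: True, q2: False

  (q2 -> q0) <-> (q0 <-> ~q2) = True
    q2 -> q0 = True
    q0 <-> ~q2 = True
      ~q2 = True
The formula evaluates to True.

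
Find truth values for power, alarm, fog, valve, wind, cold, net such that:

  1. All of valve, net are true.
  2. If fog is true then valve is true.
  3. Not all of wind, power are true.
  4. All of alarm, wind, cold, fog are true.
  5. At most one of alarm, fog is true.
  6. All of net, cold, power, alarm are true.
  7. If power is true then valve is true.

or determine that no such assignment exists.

Unsatisfiable — no assignment works.

Case fog = True:
  (1) forces valve = True.
  (1) forces net = True.
  (4) forces alarm = True.
  Constraint (5) is violated (alarm=T, fog=T) — contradiction.
Case fog = False:
  Constraint (4) is violated (fog=F) — contradiction.
Both cases fail — unsatisfiable.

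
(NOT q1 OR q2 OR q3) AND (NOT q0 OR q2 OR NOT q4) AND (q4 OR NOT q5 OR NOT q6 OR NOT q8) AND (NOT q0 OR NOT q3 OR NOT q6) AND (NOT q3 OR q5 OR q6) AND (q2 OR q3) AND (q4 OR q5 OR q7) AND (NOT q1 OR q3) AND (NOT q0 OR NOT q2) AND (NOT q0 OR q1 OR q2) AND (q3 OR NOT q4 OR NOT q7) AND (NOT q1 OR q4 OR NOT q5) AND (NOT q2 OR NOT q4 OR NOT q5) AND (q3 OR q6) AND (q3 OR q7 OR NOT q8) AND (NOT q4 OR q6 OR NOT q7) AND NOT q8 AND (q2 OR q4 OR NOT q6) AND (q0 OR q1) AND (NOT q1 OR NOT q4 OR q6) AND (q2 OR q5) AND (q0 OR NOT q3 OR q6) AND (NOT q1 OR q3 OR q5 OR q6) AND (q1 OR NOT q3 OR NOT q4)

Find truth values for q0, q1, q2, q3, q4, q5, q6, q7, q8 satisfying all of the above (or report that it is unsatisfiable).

Unit clause (NOT q8) forces q8 = False.
Set q0 = False.
  then (q0 OR q1) forces q1 = True.
  then (NOT q1 OR q3) forces q3 = True.
  then (q0 OR NOT q3 OR q6) forces q6 = True.
Set q2 = False.
  then (q2 OR q4 OR NOT q6) forces q4 = True.
  then (q2 OR q5) forces q5 = True.
Set q7 = True.
All clauses satisfied.

q0: False, q1: True, q2: False, q3: True, q4: True, q5: True, q6: True, q7: True, q8: False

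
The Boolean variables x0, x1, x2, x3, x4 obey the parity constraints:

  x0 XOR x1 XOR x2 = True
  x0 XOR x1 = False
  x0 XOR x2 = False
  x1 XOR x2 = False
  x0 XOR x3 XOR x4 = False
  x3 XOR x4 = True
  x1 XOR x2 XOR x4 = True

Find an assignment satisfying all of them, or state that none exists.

x0=T, x1=T, x2=T, x3=F, x4=T

x0 XOR x1 XOR x2 = T XOR T XOR T = True ✓
x0 XOR x1 = T XOR T = False ✓
x0 XOR x2 = T XOR T = False ✓
x1 XOR x2 = T XOR T = False ✓
x0 XOR x3 XOR x4 = T XOR F XOR T = False ✓
x3 XOR x4 = F XOR T = True ✓
x1 XOR x2 XOR x4 = T XOR T XOR T = True ✓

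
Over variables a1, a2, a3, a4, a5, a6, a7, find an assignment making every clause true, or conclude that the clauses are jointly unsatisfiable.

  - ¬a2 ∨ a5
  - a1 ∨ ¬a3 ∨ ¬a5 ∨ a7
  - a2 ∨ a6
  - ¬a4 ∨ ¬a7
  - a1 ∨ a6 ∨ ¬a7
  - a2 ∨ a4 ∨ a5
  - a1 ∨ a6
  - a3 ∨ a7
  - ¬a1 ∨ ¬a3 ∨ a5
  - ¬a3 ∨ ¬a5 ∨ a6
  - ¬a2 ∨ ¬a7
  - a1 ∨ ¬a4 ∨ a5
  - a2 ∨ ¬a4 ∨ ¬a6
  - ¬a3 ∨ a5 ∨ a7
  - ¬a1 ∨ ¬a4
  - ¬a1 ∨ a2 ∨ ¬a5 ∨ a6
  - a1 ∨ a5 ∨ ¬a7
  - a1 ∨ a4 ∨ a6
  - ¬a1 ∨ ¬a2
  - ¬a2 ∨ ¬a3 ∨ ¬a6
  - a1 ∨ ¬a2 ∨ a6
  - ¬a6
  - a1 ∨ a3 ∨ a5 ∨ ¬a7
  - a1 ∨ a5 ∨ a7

Unsatisfiable — no assignment works.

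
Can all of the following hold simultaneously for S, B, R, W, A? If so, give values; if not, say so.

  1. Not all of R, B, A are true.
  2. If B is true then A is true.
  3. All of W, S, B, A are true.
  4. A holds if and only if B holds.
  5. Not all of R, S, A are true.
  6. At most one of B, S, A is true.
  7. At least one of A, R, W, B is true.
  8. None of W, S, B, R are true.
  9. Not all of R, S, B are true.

No satisfying assignment exists.

Case S = True:
  Constraint (8) is violated (S=T) — contradiction.
Case S = False:
  Constraint (3) is violated (S=F) — contradiction.
Both cases fail — unsatisfiable.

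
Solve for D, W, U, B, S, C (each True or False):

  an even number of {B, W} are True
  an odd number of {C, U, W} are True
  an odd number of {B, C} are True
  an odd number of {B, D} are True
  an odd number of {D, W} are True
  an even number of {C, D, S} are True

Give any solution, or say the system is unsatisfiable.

D=F, W=T, U=F, B=T, S=F, C=F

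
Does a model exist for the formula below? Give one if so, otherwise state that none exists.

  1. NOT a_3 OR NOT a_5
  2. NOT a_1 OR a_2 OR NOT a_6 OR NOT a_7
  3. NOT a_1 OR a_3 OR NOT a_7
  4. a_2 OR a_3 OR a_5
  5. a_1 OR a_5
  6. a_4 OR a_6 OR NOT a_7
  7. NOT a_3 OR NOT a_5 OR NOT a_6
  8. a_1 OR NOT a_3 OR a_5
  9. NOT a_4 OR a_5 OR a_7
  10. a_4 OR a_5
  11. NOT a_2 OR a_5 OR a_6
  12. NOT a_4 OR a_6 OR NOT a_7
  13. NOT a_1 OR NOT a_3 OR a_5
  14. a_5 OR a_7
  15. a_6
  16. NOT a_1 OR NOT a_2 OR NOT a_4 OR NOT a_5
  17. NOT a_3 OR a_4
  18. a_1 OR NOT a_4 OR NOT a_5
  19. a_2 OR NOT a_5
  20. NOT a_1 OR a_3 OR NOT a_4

a_1 = False, a_2 = True, a_3 = False, a_4 = False, a_5 = True, a_6 = True, a_7 = True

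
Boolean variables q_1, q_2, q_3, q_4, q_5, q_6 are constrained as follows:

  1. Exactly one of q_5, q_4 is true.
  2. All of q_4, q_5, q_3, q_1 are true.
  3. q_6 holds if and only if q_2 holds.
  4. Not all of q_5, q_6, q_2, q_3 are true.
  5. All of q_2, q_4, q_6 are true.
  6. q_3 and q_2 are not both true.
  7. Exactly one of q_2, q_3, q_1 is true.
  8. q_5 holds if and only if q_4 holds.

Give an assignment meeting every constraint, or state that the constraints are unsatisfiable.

Unsatisfiable — no assignment works.

Case q_4 = True:
  (1) with q_4=T forces q_5 = False.
  Constraint (2) is violated (q_5=F) — contradiction.
Case q_4 = False:
  Constraint (2) is violated (q_4=F) — contradiction.
Both cases fail — unsatisfiable.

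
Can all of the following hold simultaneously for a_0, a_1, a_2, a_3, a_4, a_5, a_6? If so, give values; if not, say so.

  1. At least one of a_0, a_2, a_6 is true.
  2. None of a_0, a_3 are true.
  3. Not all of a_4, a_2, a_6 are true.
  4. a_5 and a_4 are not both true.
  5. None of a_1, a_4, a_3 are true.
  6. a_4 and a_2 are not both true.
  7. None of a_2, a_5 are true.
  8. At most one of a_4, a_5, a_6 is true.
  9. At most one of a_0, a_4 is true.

a_0=F, a_1=F, a_2=F, a_3=F, a_4=F, a_5=F, a_6=T

  (1) {a_0, a_2, a_6}: 1 true — at least one ✓
  (2) {a_0, a_3}: 0 true — none ✓
  (3) {a_4, a_2, a_6}: 1/3 true — not all ✓
  (4) a_5=F, a_4=F — not both ✓
  (5) {a_1, a_4, a_3}: 0 true — none ✓
  (6) a_4=F, a_2=F — not both ✓
  (7) {a_2, a_5}: 0 true — none ✓
  (8) {a_4, a_5, a_6}: 1 true — at most one ✓
  (9) {a_0, a_4}: 0 true — at most one ✓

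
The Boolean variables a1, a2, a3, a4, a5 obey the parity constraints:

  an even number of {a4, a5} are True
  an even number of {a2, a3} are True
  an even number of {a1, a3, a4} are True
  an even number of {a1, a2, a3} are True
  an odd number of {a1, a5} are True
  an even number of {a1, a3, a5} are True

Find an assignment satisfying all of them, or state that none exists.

a1 = False, a2 = True, a3 = True, a4 = True, a5 = True

{a4, a5}: 2 true → even ✓
{a2, a3}: 2 true → even ✓
{a1, a3, a4}: 2 true → even ✓
{a1, a2, a3}: 2 true → even ✓
{a1, a5}: 1 true → odd ✓
{a1, a3, a5}: 2 true → even ✓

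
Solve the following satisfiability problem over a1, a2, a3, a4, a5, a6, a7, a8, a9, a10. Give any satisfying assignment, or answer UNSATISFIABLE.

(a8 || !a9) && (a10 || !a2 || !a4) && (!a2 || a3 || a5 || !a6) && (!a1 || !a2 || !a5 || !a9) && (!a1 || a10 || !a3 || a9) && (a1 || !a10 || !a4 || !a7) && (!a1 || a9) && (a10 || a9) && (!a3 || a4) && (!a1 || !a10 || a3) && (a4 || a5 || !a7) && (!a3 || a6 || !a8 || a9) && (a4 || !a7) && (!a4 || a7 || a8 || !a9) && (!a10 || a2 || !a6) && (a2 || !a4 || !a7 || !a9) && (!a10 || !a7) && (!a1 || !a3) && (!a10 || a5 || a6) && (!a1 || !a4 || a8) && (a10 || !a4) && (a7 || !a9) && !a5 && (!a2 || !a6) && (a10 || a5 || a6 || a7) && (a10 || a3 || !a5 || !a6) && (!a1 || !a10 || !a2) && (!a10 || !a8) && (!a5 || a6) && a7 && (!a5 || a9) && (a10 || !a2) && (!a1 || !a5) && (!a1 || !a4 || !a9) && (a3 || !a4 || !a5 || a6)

UNSATISFIABLE

Case a7 = True:
  (a4 || !a7) forces a4 = True.
  (!a10 || !a7) forces a10 = False.
  Clause (a10 || !a4) is falsified — contradiction.
Case a7 = False:
  Clause (a7) is falsified — contradiction.
Both cases fail, so the formula is unsatisfiable.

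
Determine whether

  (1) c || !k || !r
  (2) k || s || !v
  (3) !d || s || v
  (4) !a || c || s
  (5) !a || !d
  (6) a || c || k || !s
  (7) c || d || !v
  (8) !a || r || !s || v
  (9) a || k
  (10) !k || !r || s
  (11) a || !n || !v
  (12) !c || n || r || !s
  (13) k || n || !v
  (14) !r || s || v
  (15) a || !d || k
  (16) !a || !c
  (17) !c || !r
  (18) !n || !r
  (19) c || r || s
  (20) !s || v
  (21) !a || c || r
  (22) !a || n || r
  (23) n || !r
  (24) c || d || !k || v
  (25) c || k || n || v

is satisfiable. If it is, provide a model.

Set a = False.
  then (a || k) forces k = True.
Set s = False.
  then (!k || !r || s) forces r = False.
  then (c || r || s) forces c = True.
Set v = True.
  then (a || !n || !v) forces n = False.
Set d = True.
All clauses satisfied.

a = False, k = True, s = False, v = True, d = True, r = False, c = True, n = False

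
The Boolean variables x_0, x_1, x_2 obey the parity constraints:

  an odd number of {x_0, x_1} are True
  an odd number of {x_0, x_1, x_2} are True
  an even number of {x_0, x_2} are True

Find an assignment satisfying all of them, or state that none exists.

x_0=F, x_1=T, x_2=F

{x_0, x_1}: 1 true → odd ✓
{x_0, x_1, x_2}: 1 true → odd ✓
{x_0, x_2}: 0 true → even ✓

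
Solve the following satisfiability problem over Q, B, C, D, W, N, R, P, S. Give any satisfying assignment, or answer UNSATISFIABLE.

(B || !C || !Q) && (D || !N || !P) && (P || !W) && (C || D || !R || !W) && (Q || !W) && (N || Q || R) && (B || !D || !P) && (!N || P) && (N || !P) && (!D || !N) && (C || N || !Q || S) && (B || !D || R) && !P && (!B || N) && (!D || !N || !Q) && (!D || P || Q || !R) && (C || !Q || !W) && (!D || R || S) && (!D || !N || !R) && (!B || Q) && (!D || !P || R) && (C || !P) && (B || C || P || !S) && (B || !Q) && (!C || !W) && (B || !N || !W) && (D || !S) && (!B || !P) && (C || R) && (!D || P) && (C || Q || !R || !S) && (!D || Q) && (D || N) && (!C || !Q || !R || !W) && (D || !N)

Unsatisfiable — no assignment works.

Case D = True:
  (!D || !N) forces N = False.
  (N || !P) forces P = False.
  Clause (!D || P) is falsified — contradiction.
Case D = False:
  (!P) forces P = False.
  (P || !W) forces W = False.
  (!N || P) forces N = False.
  Clause (D || N) is falsified — contradiction.
Both cases fail, so the formula is unsatisfiable.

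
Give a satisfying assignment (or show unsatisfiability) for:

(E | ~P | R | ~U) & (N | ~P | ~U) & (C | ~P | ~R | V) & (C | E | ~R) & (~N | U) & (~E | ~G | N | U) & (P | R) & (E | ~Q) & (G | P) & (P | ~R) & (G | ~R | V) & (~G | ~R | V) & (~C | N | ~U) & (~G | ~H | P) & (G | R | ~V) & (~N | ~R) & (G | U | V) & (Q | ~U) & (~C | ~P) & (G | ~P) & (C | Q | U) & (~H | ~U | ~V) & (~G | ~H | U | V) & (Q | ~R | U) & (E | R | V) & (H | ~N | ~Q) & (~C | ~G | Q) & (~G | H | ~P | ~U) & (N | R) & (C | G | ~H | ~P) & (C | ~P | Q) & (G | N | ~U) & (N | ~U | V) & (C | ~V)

Set Q = True.
  then (E | ~Q) forces E = True.
Try G = False:
  (G | P) forces P = True.
  clause (G | ~P) is falsified — backtrack.
So G = True.
Try U = False:
  (~N | U) forces N = False.
  clause (~E | ~G | N | U) is falsified — backtrack.
So U = True.
Try N = False:
  (N | ~P | ~U) forces P = False.
  (P | R) forces R = True.
  clause (P | ~R) is falsified — backtrack.
So N = True.
  then (~N | ~R) forces R = False.
  then (H | ~N | ~Q) forces H = True.
  then (P | R) forces P = True.
  then (~C | ~P) forces C = False.
  then (~H | ~U | ~V) forces V = False.
All clauses satisfied.

Q = True; G = True; U = True; N = True; C = False; E = True; R = False; V = False; H = True; P = True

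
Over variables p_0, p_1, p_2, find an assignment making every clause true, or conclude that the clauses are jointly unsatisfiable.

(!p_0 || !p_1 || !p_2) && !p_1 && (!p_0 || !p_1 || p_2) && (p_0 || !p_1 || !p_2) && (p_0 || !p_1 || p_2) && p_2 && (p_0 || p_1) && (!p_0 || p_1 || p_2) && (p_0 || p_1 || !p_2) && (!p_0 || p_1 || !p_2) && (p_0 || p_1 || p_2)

Case p_1 = True:
  Clause (!p_1) is falsified — contradiction.
Case p_1 = False:
  (p_2) forces p_2 = True.
  (p_0 || p_1) forces p_0 = True.
  Clause (!p_0 || p_1 || !p_2) is falsified — contradiction.
Both cases fail, so the formula is unsatisfiable.

Unsatisfiable — no assignment works.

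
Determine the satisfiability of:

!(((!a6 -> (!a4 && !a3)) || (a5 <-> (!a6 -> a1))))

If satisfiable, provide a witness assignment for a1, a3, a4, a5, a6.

a1 = True, a3 = True, a4 = False, a5 = False, a6 = False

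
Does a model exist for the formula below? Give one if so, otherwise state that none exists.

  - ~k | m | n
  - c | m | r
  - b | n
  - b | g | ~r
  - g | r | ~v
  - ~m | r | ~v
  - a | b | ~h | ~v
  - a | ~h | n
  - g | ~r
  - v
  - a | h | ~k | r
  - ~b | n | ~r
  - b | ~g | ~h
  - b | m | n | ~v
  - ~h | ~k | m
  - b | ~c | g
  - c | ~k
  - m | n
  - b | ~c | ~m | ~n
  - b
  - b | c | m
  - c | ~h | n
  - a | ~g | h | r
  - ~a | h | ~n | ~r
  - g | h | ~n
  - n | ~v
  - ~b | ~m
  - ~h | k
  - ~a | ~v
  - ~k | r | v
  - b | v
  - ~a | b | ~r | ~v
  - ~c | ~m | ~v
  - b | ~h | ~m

Unit clause (v) forces v = True.
Unit clause (b) forces b = True.
In (n | ~v) only n is left, so n = True.
In (~b | ~m) only ~m is left, so m = False.
In (~a | ~v) only ~a is left, so a = False.
Try h = True:
  (~h | ~k | m) forces k = False.
  clause (~h | k) is falsified — backtrack.
So h = False.
  then (g | h | ~n) forces g = True.
  then (a | ~g | h | r) forces r = True.
Set c = True.
Set k = False.
All clauses satisfied.

h: False, m: False, v: True, b: True, a: False, g: True, c: True, r: True, n: True, k: False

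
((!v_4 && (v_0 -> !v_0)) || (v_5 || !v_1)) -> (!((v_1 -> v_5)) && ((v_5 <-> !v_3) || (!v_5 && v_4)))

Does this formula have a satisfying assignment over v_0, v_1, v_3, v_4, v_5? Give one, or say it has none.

v_0=F; v_1=T; v_3=T; v_4=T; v_5=F

  ((!v_4 && (v_0 -> !v_0)) || (v_5 || !v_1)) -> (!((v_1 -> v_5)) && ((v_5 <-> !v_3) || (!v_5 && v_4))) = True
    (!v_4 && (v_0 -> !v_0)) || (v_5 || !v_1) = False
      !v_4 && (v_0 -> !v_0) = False
        !v_4 = False
        v_0 -> !v_0 = True
          !v_0 = True
      v_5 || !v_1 = False
        !v_1 = False
    !((v_1 -> v_5)) && ((v_5 <-> !v_3) || (!v_5 && v_4)) = True
      !((v_1 -> v_5)) = True
        v_1 -> v_5 = False
      (v_5 <-> !v_3) || (!v_5 && v_4) = True
        v_5 <-> !v_3 = True
          !v_3 = False
        !v_5 && v_4 = True
          !v_5 = True
The formula evaluates to True.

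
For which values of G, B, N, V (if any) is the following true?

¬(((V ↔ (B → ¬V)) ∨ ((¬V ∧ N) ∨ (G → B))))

G=T, B=F, N=F, V=F

  ¬(((V ↔ (B → ¬V)) ∨ ((¬V ∧ N) ∨ (G → B)))) = True
    (V ↔ (B → ¬V)) ∨ ((¬V ∧ N) ∨ (G → B)) = False
      V ↔ (B → ¬V) = False
        B → ¬V = True
          ¬V = True
      (¬V ∧ N) ∨ (G → B) = False
        ¬V ∧ N = False
          ¬V = True
        G → B = False
The formula evaluates to True.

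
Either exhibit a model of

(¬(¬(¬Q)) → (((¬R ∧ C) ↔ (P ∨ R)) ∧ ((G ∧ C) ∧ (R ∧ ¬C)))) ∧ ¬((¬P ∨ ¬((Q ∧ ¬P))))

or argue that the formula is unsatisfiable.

The conjunct ¬((¬P ∨ ¬((Q ∧ ¬P)))) is unsatisfiable on its own:
  P=F, Q=F: evaluates to False.
  P=F, Q=T: evaluates to False.
  P=T, Q=F: evaluates to False.
  P=T, Q=T: evaluates to False.
So the whole conjunction is unsatisfiable.

The formula is unsatisfiable.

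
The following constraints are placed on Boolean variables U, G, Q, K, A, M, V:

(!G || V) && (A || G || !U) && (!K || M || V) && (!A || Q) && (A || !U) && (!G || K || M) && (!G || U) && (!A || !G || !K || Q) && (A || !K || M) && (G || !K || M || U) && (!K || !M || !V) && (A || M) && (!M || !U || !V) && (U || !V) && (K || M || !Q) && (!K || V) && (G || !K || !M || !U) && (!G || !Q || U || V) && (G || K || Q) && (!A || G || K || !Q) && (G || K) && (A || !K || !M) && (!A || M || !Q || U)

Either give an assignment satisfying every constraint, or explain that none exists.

U = True, G = True, Q = True, K = True, A = True, M = False, V = True

Try U = False:
  (!G || U) forces G = False.
  (U || !V) forces V = False.
  (!K || V) forces K = False.
  clause (G || K) is falsified — backtrack.
So U = True.
  then (A || !U) forces A = True.
  then (!A || Q) forces Q = True.
Set G = True.
  then (!G || V) forces V = True.
  then (!M || !U || !V) forces M = False.
  then (K || M || !Q) forces K = True.
All clauses satisfied.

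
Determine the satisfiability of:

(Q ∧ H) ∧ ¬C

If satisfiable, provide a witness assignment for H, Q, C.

H: True; Q: True; C: False

  Q ∧ H = True
  ¬C = True
Both conjuncts True, so the formula holds.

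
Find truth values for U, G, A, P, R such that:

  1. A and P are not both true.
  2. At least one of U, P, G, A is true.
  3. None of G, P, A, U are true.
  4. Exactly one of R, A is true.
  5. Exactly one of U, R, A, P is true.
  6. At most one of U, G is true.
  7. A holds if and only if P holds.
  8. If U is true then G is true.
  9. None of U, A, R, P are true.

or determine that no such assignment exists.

Case R = True:
  Constraint (9) is violated (R=T) — contradiction.
Case R = False:
  (3) forces G = False.
  (3) forces P = False.
  (3) forces A = False.
  Constraint (4) is violated (R=F, A=F) — contradiction.
Both cases fail — unsatisfiable.

Unsatisfiable — no assignment works.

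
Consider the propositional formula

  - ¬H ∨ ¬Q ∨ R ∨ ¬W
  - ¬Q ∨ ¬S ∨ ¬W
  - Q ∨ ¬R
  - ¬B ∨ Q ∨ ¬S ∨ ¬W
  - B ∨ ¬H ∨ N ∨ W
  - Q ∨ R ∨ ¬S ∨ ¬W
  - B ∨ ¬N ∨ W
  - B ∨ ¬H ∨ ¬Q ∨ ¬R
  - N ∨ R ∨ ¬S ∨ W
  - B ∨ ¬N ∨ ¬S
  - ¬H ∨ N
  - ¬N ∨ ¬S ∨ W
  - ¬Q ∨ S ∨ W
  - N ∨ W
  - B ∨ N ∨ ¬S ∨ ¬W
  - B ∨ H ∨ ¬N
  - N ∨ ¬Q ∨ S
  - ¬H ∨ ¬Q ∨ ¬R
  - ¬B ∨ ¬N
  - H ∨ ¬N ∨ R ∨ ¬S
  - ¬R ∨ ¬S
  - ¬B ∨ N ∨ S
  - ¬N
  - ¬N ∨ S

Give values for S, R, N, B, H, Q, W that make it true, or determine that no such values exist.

S = False; R = False; N = False; B = False; H = False; Q = False; W = True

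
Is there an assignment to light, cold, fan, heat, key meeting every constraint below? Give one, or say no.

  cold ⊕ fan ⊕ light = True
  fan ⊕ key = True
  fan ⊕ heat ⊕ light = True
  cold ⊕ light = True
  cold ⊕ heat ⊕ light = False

light = False; cold = True; fan = False; heat = True; key = True

cold ⊕ fan ⊕ light = T ⊕ F ⊕ F = True ✓
fan ⊕ key = F ⊕ T = True ✓
fan ⊕ heat ⊕ light = F ⊕ T ⊕ F = True ✓
cold ⊕ light = T ⊕ F = True ✓
cold ⊕ heat ⊕ light = T ⊕ T ⊕ F = False ✓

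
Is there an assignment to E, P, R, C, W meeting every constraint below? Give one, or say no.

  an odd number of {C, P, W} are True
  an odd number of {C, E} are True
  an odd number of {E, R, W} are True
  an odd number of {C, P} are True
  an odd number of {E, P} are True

Adding constraints 2, 4, 5 mod 2: every variable appears an even number of times on the left, so the left side is 0.
But the right sides sum to 1 (mod 2). 0 ≠ 1 — the system is inconsistent.

Unsatisfiable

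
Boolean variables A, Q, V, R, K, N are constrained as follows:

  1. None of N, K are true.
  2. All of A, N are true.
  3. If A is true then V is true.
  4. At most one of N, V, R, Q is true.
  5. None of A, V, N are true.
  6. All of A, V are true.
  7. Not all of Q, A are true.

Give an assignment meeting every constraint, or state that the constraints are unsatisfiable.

The formula is unsatisfiable.

Case A = True:
  Constraint (5) is violated (A=T) — contradiction.
Case A = False:
  Constraint (2) is violated (A=F) — contradiction.
Both cases fail — unsatisfiable.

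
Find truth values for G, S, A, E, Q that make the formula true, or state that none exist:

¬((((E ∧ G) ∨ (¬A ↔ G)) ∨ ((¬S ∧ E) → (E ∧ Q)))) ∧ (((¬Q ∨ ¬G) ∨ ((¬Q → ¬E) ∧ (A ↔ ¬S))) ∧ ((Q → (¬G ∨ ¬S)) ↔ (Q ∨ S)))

Unsatisfiable

Case S = True: the conjunct ¬((((E ∧ G) ∨ (¬A ↔ G)) ∨ ((¬S ∧ E) → (E ∧ Q)))) becomes ¬((((E ∧ G) ∨ (¬A ↔ G)) ∨ True)) = False.
Case S = False: the formula simplifies to ¬((((E ∧ G) ∨ (¬A ↔ G)) ∨ (E → (E ∧ Q)))) ∧ (((¬Q ∨ ¬G) ∨ ((¬Q → ¬E) ∧ A)) ∧ Q).
  Q = True: simplifies to ¬((((E ∧ G) ∨ (¬A ↔ G)) ∨ (E → E))) ∧ (¬G ∨ A).
    E = True: the conjunct ¬((((E ∧ G) ∨ (¬A ↔ G)) ∨ (E → E))) becomes ¬(((G ∨ (¬A ↔ G)) ∨ True)) = False.
    E = False: the conjunct ¬((((E ∧ G) ∨ (¬A ↔ G)) ∨ (E → E))) becomes ¬(((¬A ↔ G) ∨ True)) = False.
  Q = False: the conjunct Q is False.
Both cases fail — unsatisfiable.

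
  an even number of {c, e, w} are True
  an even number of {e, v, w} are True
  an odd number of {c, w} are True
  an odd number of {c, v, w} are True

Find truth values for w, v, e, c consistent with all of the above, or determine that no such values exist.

w = True; v = False; e = True; c = False

{c, e, w}: 2 true → even ✓
{e, v, w}: 2 true → even ✓
{c, w}: 1 true → odd ✓
{c, v, w}: 1 true → odd ✓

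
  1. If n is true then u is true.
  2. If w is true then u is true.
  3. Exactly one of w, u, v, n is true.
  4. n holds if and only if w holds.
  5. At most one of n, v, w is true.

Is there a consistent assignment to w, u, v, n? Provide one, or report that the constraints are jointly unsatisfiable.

w=F, u=F, v=T, n=F

  (1) n=F ⇒ u: vacuous ✓
  (2) w=F ⇒ u: vacuous ✓
  (3) {w, u, v, n}: 1 true — exactly one ✓
  (4) n=F, w=F — same ✓
  (5) {n, v, w}: 1 true — at most one ✓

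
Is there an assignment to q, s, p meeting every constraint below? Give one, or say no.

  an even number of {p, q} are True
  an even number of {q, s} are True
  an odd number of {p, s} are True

UNSATISFIABLE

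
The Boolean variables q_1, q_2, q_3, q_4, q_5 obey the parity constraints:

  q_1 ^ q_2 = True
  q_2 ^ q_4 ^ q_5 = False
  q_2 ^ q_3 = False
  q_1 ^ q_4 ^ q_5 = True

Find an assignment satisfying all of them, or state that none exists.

q_1 = False; q_2 = True; q_3 = True; q_4 = True; q_5 = False

q_1 ^ q_2 = F ^ T = True ✓
q_2 ^ q_4 ^ q_5 = T ^ T ^ F = False ✓
q_2 ^ q_3 = T ^ T = False ✓
q_1 ^ q_4 ^ q_5 = F ^ T ^ F = True ✓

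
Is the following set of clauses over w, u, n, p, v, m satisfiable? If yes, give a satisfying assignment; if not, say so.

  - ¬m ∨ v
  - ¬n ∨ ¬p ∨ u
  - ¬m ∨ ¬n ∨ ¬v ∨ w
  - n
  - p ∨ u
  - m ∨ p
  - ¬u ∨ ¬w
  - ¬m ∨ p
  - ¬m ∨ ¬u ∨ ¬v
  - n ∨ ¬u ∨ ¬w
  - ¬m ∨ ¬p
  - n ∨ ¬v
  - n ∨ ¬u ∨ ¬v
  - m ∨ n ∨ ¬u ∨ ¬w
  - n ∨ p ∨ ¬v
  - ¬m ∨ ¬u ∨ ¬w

w = False, u = True, n = True, p = True, v = False, m = False

Unit clause (n) forces n = True.
Try w = True:
  (¬u ∨ ¬w) forces u = False.
  (¬n ∨ ¬p ∨ u) forces p = False.
  clause (p ∨ u) is falsified — backtrack.
So w = False.
Set u = True.
Set p = True.
  then (¬m ∨ ¬p) forces m = False.
Set v = False.
All clauses satisfied.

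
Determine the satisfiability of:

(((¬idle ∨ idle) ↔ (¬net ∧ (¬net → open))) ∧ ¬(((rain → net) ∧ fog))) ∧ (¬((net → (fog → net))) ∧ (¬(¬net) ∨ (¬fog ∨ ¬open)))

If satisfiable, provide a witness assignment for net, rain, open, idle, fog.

Unsatisfiable

The conjunct ¬((net → (fog → net))) is unsatisfiable on its own:
  net=F, fog=F: evaluates to False.
  net=F, fog=T: evaluates to False.
  net=T, fog=F: evaluates to False.
  net=T, fog=T: evaluates to False.
So the whole conjunction is unsatisfiable.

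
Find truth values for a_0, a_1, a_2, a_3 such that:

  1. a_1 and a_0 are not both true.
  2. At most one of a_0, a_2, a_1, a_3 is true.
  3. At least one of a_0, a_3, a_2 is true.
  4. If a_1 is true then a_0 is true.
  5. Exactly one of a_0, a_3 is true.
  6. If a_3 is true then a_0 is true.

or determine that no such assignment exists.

a_0: True, a_1: False, a_2: False, a_3: False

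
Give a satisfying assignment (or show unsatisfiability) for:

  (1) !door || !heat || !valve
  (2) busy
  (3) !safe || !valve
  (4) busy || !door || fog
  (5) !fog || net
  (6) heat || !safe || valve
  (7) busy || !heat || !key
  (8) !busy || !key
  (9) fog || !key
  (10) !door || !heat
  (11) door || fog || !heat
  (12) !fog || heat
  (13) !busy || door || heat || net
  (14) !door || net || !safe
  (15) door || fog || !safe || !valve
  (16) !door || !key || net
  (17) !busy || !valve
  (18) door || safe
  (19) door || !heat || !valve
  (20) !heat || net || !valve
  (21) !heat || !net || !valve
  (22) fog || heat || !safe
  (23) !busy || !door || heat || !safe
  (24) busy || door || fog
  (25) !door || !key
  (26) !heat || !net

busy = True; door = True; safe = False; heat = False; key = False; valve = False; net = False; fog = False

Unit clause (busy) forces busy = True.
In (!busy || !key) only !key is left, so key = False.
In (!busy || !valve) only !valve is left, so valve = False.
Try door = False:
  (door || safe) forces safe = True.
  (heat || !safe || valve) forces heat = True.
  (door || fog || !heat) forces fog = True.
  (!fog || net) forces net = True.
  clause (!heat || !net) is falsified — backtrack.
So door = True.
  then (!door || !heat) forces heat = False.
  then (!fog || heat) forces fog = False.
  then (fog || heat || !safe) forces safe = False.
Set net = False.
All clauses satisfied.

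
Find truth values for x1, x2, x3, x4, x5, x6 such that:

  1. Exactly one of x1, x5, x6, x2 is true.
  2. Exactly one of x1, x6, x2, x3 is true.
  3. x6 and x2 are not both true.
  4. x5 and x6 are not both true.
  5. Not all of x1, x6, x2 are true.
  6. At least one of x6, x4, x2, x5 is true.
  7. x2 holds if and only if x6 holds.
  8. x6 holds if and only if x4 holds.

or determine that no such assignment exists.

x1 = False, x2 = False, x3 = True, x4 = False, x5 = True, x6 = False

  (1) {x1, x5, x6, x2}: 1 true — exactly one ✓
  (2) {x1, x6, x2, x3}: 1 true — exactly one ✓
  (3) x6=F, x2=F — not both ✓
  (4) x5=T, x6=F — not both ✓
  (5) {x1, x6, x2}: 0/3 true — not all ✓
  (6) {x6, x4, x2, x5}: 1 true — at least one ✓
  (7) x2=F, x6=F — same ✓
  (8) x6=F, x4=F — same ✓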